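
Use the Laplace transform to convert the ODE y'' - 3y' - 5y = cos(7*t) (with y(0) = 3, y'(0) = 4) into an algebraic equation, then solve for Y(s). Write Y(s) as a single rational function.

Y(s) = (3*s^3 - 5*s^2 + 148*s - 245)/(s^4 - 3*s^3 + 44*s^2 - 147*s - 245)

Transform both sides with L{·}.
The derivative rules (L{y''} = s^2 Y - s·y(0) - y'(0) and L{y'} = sY - y(0), with y(0) = 3, y'(0) = 4) turn the left side into (s^2 - 3*s - 5)Y - (3*s - 5).
The right side is L{cos(7*t)} = s/(s^2 + 49).
So (s^2 - 3*s - 5)Y = s/(s^2 + 49) + (3*s - 5).
Solve for Y(s) and write it as one ratio of polynomials.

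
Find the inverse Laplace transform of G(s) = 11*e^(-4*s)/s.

The factor e^(-4s) signals a time shift by c = 4 (second shifting theorem).
L{11} = 11/s, so L^-1{11/s} = 11.
Hence the inverse is u(t - 4) times that function evaluated at t - 4.

Heaviside(t - 4)*(11)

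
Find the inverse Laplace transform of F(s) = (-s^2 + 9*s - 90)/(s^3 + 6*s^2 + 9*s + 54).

-3*sin(3*t) + 3*cos(3*t) - 4*exp(-6*t)

Factor the denominator: s^3 + 6*s^2 + 9*s + 54 = (s + 6)*(s^2 + 9).
Partial fraction decomposition gives [-4/(s + 6)] + [3*s/(s^2 + 9)] + [-9/(s^2 + 9)].
Invert each term: -4/(s + 6) ↔ -4e^(-6t); 3·s/(s^2 + 9) ↔ 3cos(3t); -3·3/(s^2 + 9) ↔ -3sin(3t).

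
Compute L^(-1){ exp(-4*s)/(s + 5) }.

Heaviside(t - 4)*(exp(-5*t + 20))

The factor e^(-4s) signals a time shift by c = 4 (second shifting theorem).
L{e^(-5t)} = 1/(s + 5), so L^-1{1/(s + 5)} = exp(-5*t).
Hence the inverse is u(t - 4) times that function evaluated at t - 4.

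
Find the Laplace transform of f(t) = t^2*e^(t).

2/(s - 1)^3

L{t^2} = 2!/s^3 = 2/s^3.
By the first shifting theorem, multiplying by e^(t) replaces s with s - 1.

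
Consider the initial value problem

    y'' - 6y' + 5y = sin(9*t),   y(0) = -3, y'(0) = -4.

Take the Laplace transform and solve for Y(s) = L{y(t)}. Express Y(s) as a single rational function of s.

Y(s) = (-3*s^3 + 14*s^2 - 243*s + 1143)/(s^4 - 6*s^3 + 86*s^2 - 486*s + 405)

Transform both sides with L{·}.
With L{y''} = s^2 Y - s·y(0) - y'(0) and L{y'} = sY - y(0), with y(0) = -3, y'(0) = -4: the LHS transforms to (s^2 - 6*s + 5)Y - (-3*s + 14).
The right side is L{sin(9*t)} = 9/(s^2 + 81).
So (s^2 - 6*s + 5)Y = 9/(s^2 + 81) + (-3*s + 14).
Isolate Y and clear denominators.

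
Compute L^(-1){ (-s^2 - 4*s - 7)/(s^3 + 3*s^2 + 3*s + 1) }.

-2*t^2*exp(-t) - 2*t*exp(-t) - exp(-t)

Factor the denominator: s^3 + 3*s^2 + 3*s + 1 = (s + 1)^3.
Partial fraction decomposition gives [-1/(s + 1)] + [-2/(s + 1)^2] + [-4/(s + 1)^3].
Invert each term: -1/(s + 1) ↔ -e^(-t); -2/(s + 1)^2 ↔ -2t·e^(-t); -4/(s + 1)^3 ↔ (-2)t^2·e^(-t).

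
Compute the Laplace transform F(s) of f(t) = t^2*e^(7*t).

F(s) = 2/(s - 7)^3

L{e^(7t)} = 1/(s - 7).
Then apply L{t^2·g(t)} = (-1)^2 d^2/ds^2[G(s)] with G(s) = 1/(s - 7):
differentiating 2 times and applying the sign gives 2/(s - 7)^3.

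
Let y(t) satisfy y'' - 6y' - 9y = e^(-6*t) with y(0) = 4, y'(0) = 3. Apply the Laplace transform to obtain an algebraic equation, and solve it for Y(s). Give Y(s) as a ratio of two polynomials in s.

Transform both sides with L{·}.
Using L{y''} = s^2 Y - s·y(0) - y'(0) and L{y'} = sY - y(0), with y(0) = 4, y'(0) = 3, the left side becomes (s^2 - 6*s - 9)Y - (4*s - 21).
The right side is L{e^(-6*t)} = 1/(s + 6).
So (s^2 - 6*s - 9)Y = 1/(s + 6) + (4*s - 21).
Isolate Y and clear denominators.

Y(s) = (4*s^2 + 3*s - 125)/(s^3 - 45*s - 54)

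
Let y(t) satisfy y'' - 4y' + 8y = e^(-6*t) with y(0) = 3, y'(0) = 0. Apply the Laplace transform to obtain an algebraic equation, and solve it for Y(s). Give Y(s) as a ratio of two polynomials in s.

Y(s) = (3*s^2 + 6*s - 71)/(s^3 + 2*s^2 - 16*s + 48)

Laplace-transform each side.
With L{y''} = s^2 Y - s·y(0) - y'(0) and L{y'} = sY - y(0), with y(0) = 3, y'(0) = 0: the LHS transforms to (s^2 - 4*s + 8)Y - (3*s - 12).
The right side is L{e^(-6*t)} = 1/(s + 6).
So (s^2 - 4*s + 8)Y = 1/(s + 6) + (3*s - 12).
Isolate Y and clear denominators.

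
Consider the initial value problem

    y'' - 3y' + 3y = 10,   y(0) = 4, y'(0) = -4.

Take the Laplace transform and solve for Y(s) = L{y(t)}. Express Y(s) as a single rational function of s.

Y(s) = (4*s^2 - 16*s + 10)/(s^3 - 3*s^2 + 3*s)

Transform both sides with L{·}.
The derivative rules (L{y''} = s^2 Y - s·y(0) - y'(0) and L{y'} = sY - y(0), with y(0) = 4, y'(0) = -4) turn the left side into (s^2 - 3*s + 3)Y - (4*s - 16).
The right side is L{10} = 10/s.
So (s^2 - 3*s + 3)Y = 10/s + (4*s - 16).
Divide through and combine into a single rational function.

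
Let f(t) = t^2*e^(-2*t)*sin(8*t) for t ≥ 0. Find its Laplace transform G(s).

G(s) = 16*(3*s^2 + 12*s - 52)/(s^2 + 4*s + 68)^3

L{sin(8t)} = 8/(s^2 + 64).
Multiplying by e^(-2t) shifts s → s + 2, so L{e^(-2*t)*sin(8*t)} = 8/((s + 2)^2 + 64).
Then apply L{t^2·g(t)} = (-1)^2 d^2/ds^2[H(s)] with H(s) = 8/((s + 2)^2 + 64):
differentiating 2 times and applying the sign gives 16*(3*s^2 + 12*s - 52)/(s^2 + 4*s + 68)^3.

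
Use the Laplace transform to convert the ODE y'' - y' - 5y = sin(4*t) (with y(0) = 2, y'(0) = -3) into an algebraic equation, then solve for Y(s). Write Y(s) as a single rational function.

Y(s) = (2*s^3 - 5*s^2 + 32*s - 76)/(s^4 - s^3 + 11*s^2 - 16*s - 80)

Transform both sides with L{·}.
Using L{y''} = s^2 Y - s·y(0) - y'(0) and L{y'} = sY - y(0), with y(0) = 2, y'(0) = -3, the left side becomes (s^2 - s - 5)Y - (2*s - 5).
The right side is L{sin(4*t)} = 4/(s^2 + 16).
So (s^2 - s - 5)Y = 4/(s^2 + 16) + (2*s - 5).
Divide through and combine into a single rational function.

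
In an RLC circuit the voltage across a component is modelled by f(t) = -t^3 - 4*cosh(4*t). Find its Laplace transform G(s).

G(s) = -4*s/(s^2 - 16) - 6/s^4

The transform is linear, so treat each term independently.
(-1)·[L{t^3} = 3!/s^4 = 6/s^4]; (-4)·[L{cosh(4t)} = s/(s^2 - 16)].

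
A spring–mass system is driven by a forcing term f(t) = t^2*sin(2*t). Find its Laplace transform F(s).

F(s) = 4*(3*s^2 - 4)/(s^2 + 4)^3

L{sin(2t)} = 2/(s^2 + 4).
Then apply L{t^2·g(t)} = (-1)^2 d^2/ds^2[G(s)] with G(s) = 2/(s^2 + 4):
differentiating 2 times and applying the sign gives 4*(3*s^2 - 4)/(s^2 + 4)^3.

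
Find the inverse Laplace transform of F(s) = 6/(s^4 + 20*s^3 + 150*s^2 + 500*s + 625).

Rewrite the denominator: s^4 + 20*s^3 + 150*s^2 + 500*s + 625 = (s + 5)^4.
The form in (s + 5) signals a first-shifting-theorem factor e^(-5t).
Since L{t^3} = 3!/s^4 = 6/s^4, the inverse is t^3*e^(-5*t).

t^3*exp(-5*t)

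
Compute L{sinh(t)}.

1/(s^2 - 1)

L{sinh(t)} = 1/(s^2 - 1).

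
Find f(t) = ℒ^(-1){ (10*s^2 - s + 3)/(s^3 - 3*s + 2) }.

f(t) = 4*t*exp(t) + 5*exp(t) + 5*exp(-2*t)

Factor the denominator: s^3 - 3*s + 2 = (s - 1)^2*(s + 2).
Partial fraction decomposition gives [5/(s - 1)] + [4/(s - 1)^2] + [5/(s + 2)].
Invert each term: 5/(s - 1) ↔ 5e^(t); 4/(s - 1)^2 ↔ 4t·e^(t); 5/(s + 2) ↔ 5e^(-2t).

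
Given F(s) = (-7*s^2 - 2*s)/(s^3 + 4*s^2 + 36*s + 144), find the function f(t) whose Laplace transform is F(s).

f(t) = 3*sin(6*t) - 5*cos(6*t) - 2*exp(-4*t)

Factor the denominator: s^3 + 4*s^2 + 36*s + 144 = (s + 4)*(s^2 + 36).
Partial fraction decomposition gives [-2/(s + 4)] + [-5*s/(s^2 + 36)] + [18/(s^2 + 36)].
Invert each term: -2/(s + 4) ↔ -2e^(-4t); -5·s/(s^2 + 36) ↔ -5cos(6t); 3·6/(s^2 + 36) ↔ 3sin(6t).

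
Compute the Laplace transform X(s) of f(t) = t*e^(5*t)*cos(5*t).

X(s) = s*(s - 10)/(s^2 - 10*s + 50)^2

L{cos(5t)} = s/(s^2 + 25).
Multiplying by e^(5t) shifts s → s - 5, so L{e^(5*t)*cos(5*t)} = (s - 5)/((s - 5)^2 + 25).
Then apply L{t·g(t)} = -d/ds[G(s)] with G(s) = (s - 5)/((s - 5)^2 + 25):
differentiating 1 time and applying the sign gives s*(s - 10)/(s^2 - 10*s + 50)^2.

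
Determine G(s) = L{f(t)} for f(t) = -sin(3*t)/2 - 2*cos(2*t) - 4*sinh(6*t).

G(s) = -2*s/(s^2 + 4) - 3/(2*(s^2 + 9)) - 24/(s^2 - 36)

Apply the Laplace transform termwise.
(-2)·[L{cos(2t)} = s/(s^2 + 4)]; (-4)·[L{sinh(6t)} = 6/(s^2 - 36)]; (-1/2)·[L{sin(3t)} = 3/(s^2 + 9)].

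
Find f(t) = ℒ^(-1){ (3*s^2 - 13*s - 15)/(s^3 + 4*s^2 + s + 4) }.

Factor the denominator: s^3 + 4*s^2 + s + 4 = (s + 4)*(s^2 + 1).
Partial fraction decomposition gives [5/(s + 4)] + [-2*s/(s^2 + 1)] + [-5/(s^2 + 1)].
Invert each term: 5/(s + 4) ↔ 5e^(-4t); -2·s/(s^2 + 1) ↔ -2cos(t); -5·1/(s^2 + 1) ↔ -5sin(t).

f(t) = -5*sin(t) - 2*cos(t) + 5*exp(-4*t)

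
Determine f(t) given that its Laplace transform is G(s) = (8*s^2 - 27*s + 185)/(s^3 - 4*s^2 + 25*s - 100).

f(t) = 5*exp(4*t) - 3*sin(5*t) + 3*cos(5*t)

Factor the denominator: s^3 - 4*s^2 + 25*s - 100 = (s - 4)*(s^2 + 25).
Partial fraction decomposition gives [5/(s - 4)] + [3*s/(s^2 + 25)] + [-15/(s^2 + 25)].
Invert each term: 5/(s - 4) ↔ 5e^(4t); 3·s/(s^2 + 25) ↔ 3cos(5t); -3·5/(s^2 + 25) ↔ -3sin(5t).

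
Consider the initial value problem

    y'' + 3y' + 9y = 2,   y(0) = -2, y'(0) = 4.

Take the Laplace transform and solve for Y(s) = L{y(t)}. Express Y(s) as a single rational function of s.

Y(s) = (-2*s^2 - 2*s + 2)/(s^3 + 3*s^2 + 9*s)

Take the Laplace transform of both sides.
The derivative rules (L{y''} = s^2 Y - s·y(0) - y'(0) and L{y'} = sY - y(0), with y(0) = -2, y'(0) = 4) turn the left side into (s^2 + 3*s + 9)Y - (-2*s - 2).
The right side is L{2} = 2/s.
So (s^2 + 3*s + 9)Y = 2/s + (-2*s - 2).
Divide through and combine into a single rational function.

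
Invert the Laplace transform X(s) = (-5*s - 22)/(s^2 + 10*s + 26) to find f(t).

f(t) = 3*exp(-5*t)*sin(t) - 5*exp(-5*t)*cos(t)

Complete the square in the denominator: s^2 + 10*s + 26 = (s + 5)^2 + 1^2.
Split the numerator to match: -5*s - 22 = -5·(s + 5) + 3·1.
Invert each term: -5·(s + 5)/((s + 5)^2 + 1) ↔ -5e^(-5t)cos(t); 3·1/((s + 5)^2 + 1) ↔ 3e^(-5t)sin(t).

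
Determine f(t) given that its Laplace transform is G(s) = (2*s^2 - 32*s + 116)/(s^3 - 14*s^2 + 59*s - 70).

f(t) = -exp(7*t) - exp(5*t) + 4*exp(2*t)

Factor the denominator: s^3 - 14*s^2 + 59*s - 70 = (s - 7)*(s - 5)*(s - 2).
Partial fraction decomposition gives [-1/(s - 7)] + [-1/(s - 5)] + [4/(s - 2)].
Invert each term: -1/(s - 7) ↔ -e^(7t); -1/(s - 5) ↔ -e^(5t); 4/(s - 2) ↔ 4e^(2t).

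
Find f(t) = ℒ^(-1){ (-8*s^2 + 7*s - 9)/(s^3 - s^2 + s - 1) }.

f(t) = -5*exp(t) + 4*sin(t) - 3*cos(t)

Factor the denominator: s^3 - s^2 + s - 1 = (s - 1)*(s^2 + 1).
Partial fraction decomposition gives [-5/(s - 1)] + [-3*s/(s^2 + 1)] + [4/(s^2 + 1)].
Invert each term: -5/(s - 1) ↔ -5e^(t); -3·s/(s^2 + 1) ↔ -3cos(t); 4·1/(s^2 + 1) ↔ 4sin(t).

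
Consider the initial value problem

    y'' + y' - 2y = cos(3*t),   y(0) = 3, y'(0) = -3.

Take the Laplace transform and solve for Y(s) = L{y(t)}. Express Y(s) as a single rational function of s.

Y(s) = (3*s^3 + 28*s)/(s^4 + s^3 + 7*s^2 + 9*s - 18)

Take the Laplace transform of both sides.
The derivative rules (L{y''} = s^2 Y - s·y(0) - y'(0) and L{y'} = sY - y(0), with y(0) = 3, y'(0) = -3) turn the left side into (s^2 + s - 2)Y - (3*s).
The right side is L{cos(3*t)} = s/(s^2 + 9).
So (s^2 + s - 2)Y = s/(s^2 + 9) + (3*s).
Divide through and combine into a single rational function.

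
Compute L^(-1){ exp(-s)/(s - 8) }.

The factor e^(-s) signals a time shift by c = 1 (second shifting theorem).
L{e^(8t)} = 1/(s - 8), so L^-1{1/(s - 8)} = exp(8*t).
Hence the inverse is u(t - 1) times that function evaluated at t - 1.

Heaviside(t - 1)*(exp(8*t - 8))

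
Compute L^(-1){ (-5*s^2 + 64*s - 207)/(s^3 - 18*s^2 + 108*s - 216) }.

-3*t^2*exp(6*t)/2 + 4*t*exp(6*t) - 5*exp(6*t)

Factor the denominator: s^3 - 18*s^2 + 108*s - 216 = (s - 6)^3.
Partial fraction decomposition gives [-5/(s - 6)] + [4/(s - 6)^2] + [-3/(s - 6)^3].
Invert each term: -5/(s - 6) ↔ -5e^(6t); 4/(s - 6)^2 ↔ 4t·e^(6t); -3/(s - 6)^3 ↔ (-3/2)t^2·e^(6t).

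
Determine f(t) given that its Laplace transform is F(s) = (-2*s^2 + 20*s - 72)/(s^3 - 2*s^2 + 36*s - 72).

Factor the denominator: s^3 - 2*s^2 + 36*s - 72 = (s - 2)*(s^2 + 36).
Partial fraction decomposition gives [-1/(s - 2)] + [-s/(s^2 + 36)] + [18/(s^2 + 36)].
Invert each term: -1/(s - 2) ↔ -e^(2t); -1·s/(s^2 + 36) ↔ -cos(6t); 3·6/(s^2 + 36) ↔ 3sin(6t).

f(t) = -exp(2*t) + 3*sin(6*t) - cos(6*t)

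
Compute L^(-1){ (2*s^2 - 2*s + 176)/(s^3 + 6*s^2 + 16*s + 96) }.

Factor the denominator: s^3 + 6*s^2 + 16*s + 96 = (s + 6)*(s^2 + 16).
Partial fraction decomposition gives [5/(s + 6)] + [-3*s/(s^2 + 16)] + [16/(s^2 + 16)].
Invert each term: 5/(s + 6) ↔ 5e^(-6t); -3·s/(s^2 + 16) ↔ -3cos(4t); 4·4/(s^2 + 16) ↔ 4sin(4t).

4*sin(4*t) - 3*cos(4*t) + 5*exp(-6*t)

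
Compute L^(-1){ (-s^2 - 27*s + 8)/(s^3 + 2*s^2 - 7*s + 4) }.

-4*t*exp(t) - 5*exp(t) + 4*exp(-4*t)

Factor the denominator: s^3 + 2*s^2 - 7*s + 4 = (s - 1)^2*(s + 4).
Partial fraction decomposition gives [-5/(s - 1)] + [-4/(s - 1)^2] + [4/(s + 4)].
Invert each term: -5/(s - 1) ↔ -5e^(t); -4/(s - 1)^2 ↔ -4t·e^(t); 4/(s + 4) ↔ 4e^(-4t).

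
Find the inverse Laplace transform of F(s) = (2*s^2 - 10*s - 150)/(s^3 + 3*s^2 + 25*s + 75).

-5*sin(5*t) + 5*cos(5*t) - 3*exp(-3*t)

Factor the denominator: s^3 + 3*s^2 + 25*s + 75 = (s + 3)*(s^2 + 25).
Partial fraction decomposition gives [-3/(s + 3)] + [5*s/(s^2 + 25)] + [-25/(s^2 + 25)].
Invert each term: -3/(s + 3) ↔ -3e^(-3t); 5·s/(s^2 + 25) ↔ 5cos(5t); -5·5/(s^2 + 25) ↔ -5sin(5t).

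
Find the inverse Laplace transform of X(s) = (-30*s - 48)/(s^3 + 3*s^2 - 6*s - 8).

-6*exp(2*t) + 2*exp(-t) + 4*exp(-4*t)

Factor the denominator: s^3 + 3*s^2 - 6*s - 8 = (s - 2)*(s + 1)*(s + 4).
Partial fraction decomposition gives [2/(s + 1)] + [4/(s + 4)] + [-6/(s - 2)].
Invert each term: 2/(s + 1) ↔ 2e^(-t); 4/(s + 4) ↔ 4e^(-4t); -6/(s - 2) ↔ -6e^(2t).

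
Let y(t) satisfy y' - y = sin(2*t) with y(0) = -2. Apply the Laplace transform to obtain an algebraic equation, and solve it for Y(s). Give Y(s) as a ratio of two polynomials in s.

Y(s) = (-2*s^2 - 6)/(s^3 - s^2 + 4*s - 4)

Take the Laplace transform of both sides.
Using L{y'} = sY - y(0) = sY - (-2), the left side becomes (s - 1)Y - (-2).
The right side is L{sin(2*t)} = 2/(s^2 + 4).
So (s - 1)Y = 2/(s^2 + 4) + (-2).
Isolate Y and clear denominators.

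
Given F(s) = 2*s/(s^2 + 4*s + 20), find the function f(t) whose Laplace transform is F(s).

Complete the square in the denominator: s^2 + 4*s + 20 = (s + 2)^2 + 4^2.
Split the numerator to match: 2*s = 2·(s + 2) - 1·4.
Invert each term: 2·(s + 2)/((s + 2)^2 + 16) ↔ 2e^(-2t)cos(4t); -1·4/((s + 2)^2 + 16) ↔ -e^(-2t)sin(4t).

f(t) = -exp(-2*t)*sin(4*t) + 2*exp(-2*t)*cos(4*t)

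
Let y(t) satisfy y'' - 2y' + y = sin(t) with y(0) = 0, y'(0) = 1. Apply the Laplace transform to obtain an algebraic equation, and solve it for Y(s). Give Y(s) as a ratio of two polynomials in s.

Laplace-transform each side.
Using L{y''} = s^2 Y - s·y(0) - y'(0) and L{y'} = sY - y(0), with y(0) = 0, y'(0) = 1, the left side becomes (s^2 - 2*s + 1)Y - (1).
The right side is L{sin(t)} = 1/(s^2 + 1).
So (s^2 - 2*s + 1)Y = 1/(s^2 + 1) + (1).
Divide through and combine into a single rational function.

Y(s) = (s^2 + 2)/(s^4 - 2*s^3 + 2*s^2 - 2*s + 1)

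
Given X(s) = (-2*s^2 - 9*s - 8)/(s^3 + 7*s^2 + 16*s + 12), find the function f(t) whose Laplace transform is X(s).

Factor the denominator: s^3 + 7*s^2 + 16*s + 12 = (s + 2)^2*(s + 3).
Partial fraction decomposition gives [-3/(s + 2)] + [2/(s + 2)^2] + [1/(s + 3)].
Invert each term: -3/(s + 2) ↔ -3e^(-2t); 2/(s + 2)^2 ↔ 2t·e^(-2t); 1/(s + 3) ↔ e^(-3t).

f(t) = 2*t*exp(-2*t) - 3*exp(-2*t) + exp(-3*t)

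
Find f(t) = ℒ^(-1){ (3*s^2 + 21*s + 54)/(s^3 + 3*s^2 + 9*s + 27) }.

Factor the denominator: s^3 + 3*s^2 + 9*s + 27 = (s + 3)*(s^2 + 9).
Partial fraction decomposition gives [1/(s + 3)] + [2*s/(s^2 + 9)] + [15/(s^2 + 9)].
Invert each term: 1/(s + 3) ↔ e^(-3t); 2·s/(s^2 + 9) ↔ 2cos(3t); 5·3/(s^2 + 9) ↔ 5sin(3t).

f(t) = 5*sin(3*t) + 2*cos(3*t) + exp(-3*t)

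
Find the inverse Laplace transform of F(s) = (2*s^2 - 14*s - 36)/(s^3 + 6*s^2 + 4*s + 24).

-4*sin(2*t) - cos(2*t) + 3*exp(-6*t)

Factor the denominator: s^3 + 6*s^2 + 4*s + 24 = (s + 6)*(s^2 + 4).
Partial fraction decomposition gives [3/(s + 6)] + [-s/(s^2 + 4)] + [-8/(s^2 + 4)].
Invert each term: 3/(s + 6) ↔ 3e^(-6t); -1·s/(s^2 + 4) ↔ -cos(2t); -4·2/(s^2 + 4) ↔ -4sin(2t).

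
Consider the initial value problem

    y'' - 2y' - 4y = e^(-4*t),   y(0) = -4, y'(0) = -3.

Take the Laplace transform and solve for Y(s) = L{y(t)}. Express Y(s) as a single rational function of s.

Apply the Laplace transform to the equation.
With L{y''} = s^2 Y - s·y(0) - y'(0) and L{y'} = sY - y(0), with y(0) = -4, y'(0) = -3: the LHS transforms to (s^2 - 2*s - 4)Y - (-4*s + 5).
The right side is L{e^(-4*t)} = 1/(s + 4).
So (s^2 - 2*s - 4)Y = 1/(s + 4) + (-4*s + 5).
Isolate Y and clear denominators.

Y(s) = (-4*s^2 - 11*s + 21)/(s^3 + 2*s^2 - 12*s - 16)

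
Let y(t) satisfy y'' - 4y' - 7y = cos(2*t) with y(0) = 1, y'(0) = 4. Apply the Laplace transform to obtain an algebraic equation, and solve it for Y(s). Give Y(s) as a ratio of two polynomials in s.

Laplace-transform each side.
The derivative rules (L{y''} = s^2 Y - s·y(0) - y'(0) and L{y'} = sY - y(0), with y(0) = 1, y'(0) = 4) turn the left side into (s^2 - 4*s - 7)Y - (s).
The right side is L{cos(2*t)} = s/(s^2 + 4).
So (s^2 - 4*s - 7)Y = s/(s^2 + 4) + (s).
Isolate Y and clear denominators.

Y(s) = (s^3 + 5*s)/(s^4 - 4*s^3 - 3*s^2 - 16*s - 28)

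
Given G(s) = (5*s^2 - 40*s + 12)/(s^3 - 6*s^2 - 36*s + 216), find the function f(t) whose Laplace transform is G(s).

Factor the denominator: s^3 - 6*s^2 - 36*s + 216 = (s - 6)^2*(s + 6).
Partial fraction decomposition gives [2/(s - 6)] + [-4/(s - 6)^2] + [3/(s + 6)].
Invert each term: 2/(s - 6) ↔ 2e^(6t); -4/(s - 6)^2 ↔ -4t·e^(6t); 3/(s + 6) ↔ 3e^(-6t).

f(t) = -4*t*exp(6*t) + 2*exp(6*t) + 3*exp(-6*t)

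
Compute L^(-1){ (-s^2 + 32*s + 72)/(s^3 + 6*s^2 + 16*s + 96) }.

Factor the denominator: s^3 + 6*s^2 + 16*s + 96 = (s + 6)*(s^2 + 16).
Partial fraction decomposition gives [-3/(s + 6)] + [2*s/(s^2 + 16)] + [20/(s^2 + 16)].
Invert each term: -3/(s + 6) ↔ -3e^(-6t); 2·s/(s^2 + 16) ↔ 2cos(4t); 5·4/(s^2 + 16) ↔ 5sin(4t).

5*sin(4*t) + 2*cos(4*t) - 3*exp(-6*t)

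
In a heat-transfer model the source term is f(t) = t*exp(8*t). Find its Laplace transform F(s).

L{t} = 1!/s^2 = 1/s^2.
By the first shifting theorem, multiplying by e^(8t) replaces s with s - 8.

F(s) = (s - 8)^(-2)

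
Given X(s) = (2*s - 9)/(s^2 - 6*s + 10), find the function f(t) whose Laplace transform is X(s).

f(t) = -3*exp(3*t)*sin(t) + 2*exp(3*t)*cos(t)

Complete the square in the denominator: s^2 - 6*s + 10 = (s - 3)^2 + 1^2.
Split the numerator to match: 2*s - 9 = 2·(s - 3) - 3·1.
Invert each term: 2·(s - 3)/((s - 3)^2 + 1) ↔ 2e^(3t)cos(t); -3·1/((s - 3)^2 + 1) ↔ -3e^(3t)sin(t).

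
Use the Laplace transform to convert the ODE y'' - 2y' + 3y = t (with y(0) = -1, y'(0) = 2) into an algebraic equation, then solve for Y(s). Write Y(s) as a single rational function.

Laplace-transform each side.
The derivative rules (L{y''} = s^2 Y - s·y(0) - y'(0) and L{y'} = sY - y(0), with y(0) = -1, y'(0) = 2) turn the left side into (s^2 - 2*s + 3)Y - (-s + 4).
The right side is L{t} = s^(-2).
So (s^2 - 2*s + 3)Y = s^(-2) + (-s + 4).
Divide through and combine into a single rational function.

Y(s) = (-s^3 + 4*s^2 + 1)/(s^4 - 2*s^3 + 3*s^2)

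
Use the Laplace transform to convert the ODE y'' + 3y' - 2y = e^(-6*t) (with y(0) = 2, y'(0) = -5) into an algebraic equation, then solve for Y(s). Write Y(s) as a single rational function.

Y(s) = (2*s^2 + 13*s + 7)/(s^3 + 9*s^2 + 16*s - 12)

Laplace-transform each side.
The derivative rules (L{y''} = s^2 Y - s·y(0) - y'(0) and L{y'} = sY - y(0), with y(0) = 2, y'(0) = -5) turn the left side into (s^2 + 3*s - 2)Y - (2*s + 1).
The right side is L{e^(-6*t)} = 1/(s + 6).
So (s^2 + 3*s - 2)Y = 1/(s + 6) + (2*s + 1).
Solve for Y(s) and write it as one ratio of polynomials.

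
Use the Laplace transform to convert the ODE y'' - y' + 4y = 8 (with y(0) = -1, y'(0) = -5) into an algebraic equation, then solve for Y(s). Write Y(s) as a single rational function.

Take the Laplace transform of both sides.
With L{y''} = s^2 Y - s·y(0) - y'(0) and L{y'} = sY - y(0), with y(0) = -1, y'(0) = -5: the LHS transforms to (s^2 - s + 4)Y - (-s - 4).
The right side is L{8} = 8/s.
So (s^2 - s + 4)Y = 8/s + (-s - 4).
Solve for Y(s) and write it as one ratio of polynomials.

Y(s) = (-s^2 - 4*s + 8)/(s^3 - s^2 + 4*s)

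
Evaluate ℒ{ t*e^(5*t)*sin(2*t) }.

4*(s - 5)/(s^2 - 10*s + 29)^2

L{sin(2t)} = 2/(s^2 + 4).
Multiplying by e^(5t) shifts s → s - 5, so L{e^(5*t)*sin(2*t)} = 2/((s - 5)^2 + 4).
Then apply L{t·g(t)} = -d/ds[G(s)] with G(s) = 2/((s - 5)^2 + 4):
differentiating 1 time and applying the sign gives 4*(s - 5)/(s^2 - 10*s + 29)^2.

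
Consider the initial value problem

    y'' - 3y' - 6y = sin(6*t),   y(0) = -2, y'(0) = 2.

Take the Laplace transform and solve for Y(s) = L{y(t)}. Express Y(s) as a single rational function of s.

Y(s) = (-2*s^3 + 8*s^2 - 72*s + 294)/(s^4 - 3*s^3 + 30*s^2 - 108*s - 216)

Take the Laplace transform of both sides.
The derivative rules (L{y''} = s^2 Y - s·y(0) - y'(0) and L{y'} = sY - y(0), with y(0) = -2, y'(0) = 2) turn the left side into (s^2 - 3*s - 6)Y - (-2*s + 8).
The right side is L{sin(6*t)} = 6/(s^2 + 36).
So (s^2 - 3*s - 6)Y = 6/(s^2 + 36) + (-2*s + 8).
Isolate Y and clear denominators.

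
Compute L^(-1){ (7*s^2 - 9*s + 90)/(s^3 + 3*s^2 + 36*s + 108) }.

-3*sin(6*t) + 3*cos(6*t) + 4*exp(-3*t)

Factor the denominator: s^3 + 3*s^2 + 36*s + 108 = (s + 3)*(s^2 + 36).
Partial fraction decomposition gives [4/(s + 3)] + [3*s/(s^2 + 36)] + [-18/(s^2 + 36)].
Invert each term: 4/(s + 3) ↔ 4e^(-3t); 3·s/(s^2 + 36) ↔ 3cos(6t); -3·6/(s^2 + 36) ↔ -3sin(6t).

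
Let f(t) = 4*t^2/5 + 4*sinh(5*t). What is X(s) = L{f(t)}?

X(s) = 20/(s^2 - 25) + 8/(5*s^3)

The transform is linear, so treat each term independently.
(4)·[L{sinh(5t)} = 5/(s^2 - 25)]; (4/5)·[L{t^2} = 2!/s^3 = 2/s^3].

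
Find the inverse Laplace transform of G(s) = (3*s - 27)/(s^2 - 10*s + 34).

Complete the square in the denominator: s^2 - 10*s + 34 = (s - 5)^2 + 3^2.
Split the numerator to match: 3*s - 27 = 3·(s - 5) - 4·3.
Invert each term: 3·(s - 5)/((s - 5)^2 + 9) ↔ 3e^(5t)cos(3t); -4·3/((s - 5)^2 + 9) ↔ -4e^(5t)sin(3t).

-4*exp(5*t)*sin(3*t) + 3*exp(5*t)*cos(3*t)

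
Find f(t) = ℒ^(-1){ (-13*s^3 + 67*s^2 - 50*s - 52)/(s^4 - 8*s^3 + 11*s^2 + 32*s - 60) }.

f(t) = -6*exp(5*t) - 5*exp(3*t) + exp(2*t) - 3*exp(-2*t)

Factor the denominator: s^4 - 8*s^3 + 11*s^2 + 32*s - 60 = (s - 5)*(s - 3)*(s - 2)*(s + 2).
Partial fraction decomposition gives [1/(s - 2)] + [-6/(s - 5)] + [-5/(s - 3)] + [-3/(s + 2)].
Invert each term: 1/(s - 2) ↔ e^(2t); -6/(s - 5) ↔ -6e^(5t); -5/(s - 3) ↔ -5e^(3t); -3/(s + 2) ↔ -3e^(-2t).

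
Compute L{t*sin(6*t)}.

L{sin(6t)} = 6/(s^2 + 36).
Then apply L{t·g(t)} = -d/ds[G(s)] with G(s) = 6/(s^2 + 36):
differentiating 1 time and applying the sign gives 12*s/(s^2 + 36)^2.

12*s/(s^2 + 36)^2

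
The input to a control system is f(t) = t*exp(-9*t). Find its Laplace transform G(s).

G(s) = (s + 9)^(-2)

L{e^(-9t)} = 1/(s + 9).
Then apply L{t·g(t)} = -d/ds[H(s)] with H(s) = 1/(s + 9):
differentiating 1 time and applying the sign gives (s + 9)^(-2).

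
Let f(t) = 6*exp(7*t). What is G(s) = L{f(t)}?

G(s) = 6/(s - 7)

L{6} = 6/s.
By the first shifting theorem, multiplying by e^(7t) replaces s with s - 7.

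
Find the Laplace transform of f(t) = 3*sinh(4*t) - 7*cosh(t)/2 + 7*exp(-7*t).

Apply the Laplace transform termwise.
(-7/2)·[L{cosh(t)} = s/(s^2 - 1)]; (3)·[L{sinh(4t)} = 4/(s^2 - 16)]; (7)·[L{e^(-7t)} = 1/(s + 7)].

-7*s/(2*(s^2 - 1)) + 12/(s^2 - 16) + 7/(s + 7)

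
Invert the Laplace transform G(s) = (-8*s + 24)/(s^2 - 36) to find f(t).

Factor the denominator: s^2 - 36 = (s - 6)*(s + 6).
Partial fraction decomposition gives [-6/(s + 6)] + [-2/(s - 6)].
Invert each term: -6/(s + 6) ↔ -6e^(-6t); -2/(s - 6) ↔ -2e^(6t).

f(t) = -2*exp(6*t) - 6*exp(-6*t)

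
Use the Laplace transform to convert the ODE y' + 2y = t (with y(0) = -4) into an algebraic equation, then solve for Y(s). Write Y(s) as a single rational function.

Transform both sides with L{·}.
Using L{y'} = sY - y(0) = sY - (-4), the left side becomes (s + 2)Y - (-4).
The right side is L{t} = s^(-2).
So (s + 2)Y = s^(-2) + (-4).
Divide through and combine into a single rational function.

Y(s) = (-4*s^2 + 1)/(s^3 + 2*s^2)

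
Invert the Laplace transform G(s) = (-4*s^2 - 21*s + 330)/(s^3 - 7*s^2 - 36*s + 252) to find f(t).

f(t) = -exp(7*t) - 5*exp(6*t) + 2*exp(-6*t)

Factor the denominator: s^3 - 7*s^2 - 36*s + 252 = (s - 7)*(s - 6)*(s + 6).
Partial fraction decomposition gives [-5/(s - 6)] + [-1/(s - 7)] + [2/(s + 6)].
Invert each term: -5/(s - 6) ↔ -5e^(6t); -1/(s - 7) ↔ -e^(7t); 2/(s + 6) ↔ 2e^(-6t).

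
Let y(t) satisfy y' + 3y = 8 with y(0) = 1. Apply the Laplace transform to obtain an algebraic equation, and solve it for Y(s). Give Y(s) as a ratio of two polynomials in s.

Transform both sides with L{·}.
With L{y'} = sY - y(0) = sY - 1: the LHS transforms to (s + 3)Y - (1).
The right side is L{8} = 8/s.
So (s + 3)Y = 8/s + (1).
Solve for Y(s) and write it as one ratio of polynomials.

Y(s) = (s + 8)/(s^2 + 3*s)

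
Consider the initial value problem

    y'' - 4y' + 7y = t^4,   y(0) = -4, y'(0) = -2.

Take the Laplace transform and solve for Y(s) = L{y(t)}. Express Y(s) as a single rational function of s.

Transform both sides with L{·}.
Using L{y''} = s^2 Y - s·y(0) - y'(0) and L{y'} = sY - y(0), with y(0) = -4, y'(0) = -2, the left side becomes (s^2 - 4*s + 7)Y - (-4*s + 14).
The right side is L{t^4} = 24/s^5.
So (s^2 - 4*s + 7)Y = 24/s^5 + (-4*s + 14).
Divide through and combine into a single rational function.

Y(s) = (-4*s^6 + 14*s^5 + 24)/(s^7 - 4*s^6 + 7*s^5)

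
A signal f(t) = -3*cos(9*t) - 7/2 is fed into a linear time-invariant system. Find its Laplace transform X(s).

X(s) = -3*s/(s^2 + 81) - 7/(2*s)

Apply the Laplace transform termwise.
(-3)·[L{cos(9t)} = s/(s^2 + 81)]; L{-7/2} = (-7/2)/s.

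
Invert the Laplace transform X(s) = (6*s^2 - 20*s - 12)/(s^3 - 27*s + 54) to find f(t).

f(t) = -2*t*exp(3*t) + 2*exp(3*t) + 4*exp(-6*t)

Factor the denominator: s^3 - 27*s + 54 = (s - 3)^2*(s + 6).
Partial fraction decomposition gives [2/(s - 3)] + [-2/(s - 3)^2] + [4/(s + 6)].
Invert each term: 2/(s - 3) ↔ 2e^(3t); -2/(s - 3)^2 ↔ -2t·e^(3t); 4/(s + 6) ↔ 4e^(-6t).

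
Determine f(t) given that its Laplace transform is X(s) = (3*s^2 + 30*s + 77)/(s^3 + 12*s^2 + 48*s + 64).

f(t) = 5*t^2*exp(-4*t)/2 + 6*t*exp(-4*t) + 3*exp(-4*t)

Factor the denominator: s^3 + 12*s^2 + 48*s + 64 = (s + 4)^3.
Partial fraction decomposition gives [3/(s + 4)] + [6/(s + 4)^2] + [5/(s + 4)^3].
Invert each term: 3/(s + 4) ↔ 3e^(-4t); 6/(s + 4)^2 ↔ 6t·e^(-4t); 5/(s + 4)^3 ↔ (5/2)t^2·e^(-4t).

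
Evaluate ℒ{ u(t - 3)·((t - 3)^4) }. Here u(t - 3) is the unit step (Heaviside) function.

24*exp(-3*s)/s^5

By the second shifting theorem, L{u(t - c)·g(t - c)} = e^(-cs)·H(s) with c = 3 and H(s) = L{g(t)}.
L{t^4} = 4!/s^5 = 24/s^5.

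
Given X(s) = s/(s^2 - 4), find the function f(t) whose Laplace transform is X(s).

Since L{cosh(2t)} = s/(s^2 - 4), the inverse is cosh(2*t).

f(t) = cosh(2*t)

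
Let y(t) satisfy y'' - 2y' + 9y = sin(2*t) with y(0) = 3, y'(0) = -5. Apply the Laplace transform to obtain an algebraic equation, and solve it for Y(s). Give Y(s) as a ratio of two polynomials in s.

Y(s) = (3*s^3 - 11*s^2 + 12*s - 42)/(s^4 - 2*s^3 + 13*s^2 - 8*s + 36)

Apply the Laplace transform to the equation.
With L{y''} = s^2 Y - s·y(0) - y'(0) and L{y'} = sY - y(0), with y(0) = 3, y'(0) = -5: the LHS transforms to (s^2 - 2*s + 9)Y - (3*s - 11).
The right side is L{sin(2*t)} = 2/(s^2 + 4).
So (s^2 - 2*s + 9)Y = 2/(s^2 + 4) + (3*s - 11).
Isolate Y and clear denominators.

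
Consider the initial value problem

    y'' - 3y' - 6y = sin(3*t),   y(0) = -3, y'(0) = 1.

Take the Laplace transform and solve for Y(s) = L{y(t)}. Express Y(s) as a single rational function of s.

Apply the Laplace transform to the equation.
Using L{y''} = s^2 Y - s·y(0) - y'(0) and L{y'} = sY - y(0), with y(0) = -3, y'(0) = 1, the left side becomes (s^2 - 3*s - 6)Y - (-3*s + 10).
The right side is L{sin(3*t)} = 3/(s^2 + 9).
So (s^2 - 3*s - 6)Y = 3/(s^2 + 9) + (-3*s + 10).
Isolate Y and clear denominators.

Y(s) = (-3*s^3 + 10*s^2 - 27*s + 93)/(s^4 - 3*s^3 + 3*s^2 - 27*s - 54)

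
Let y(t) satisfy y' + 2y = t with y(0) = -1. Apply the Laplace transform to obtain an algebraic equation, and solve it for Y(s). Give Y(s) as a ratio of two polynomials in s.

Apply the Laplace transform to the equation.
Using L{y'} = sY - y(0) = sY - (-1), the left side becomes (s + 2)Y - (-1).
The right side is L{t} = s^(-2).
So (s + 2)Y = s^(-2) + (-1).
Divide through and combine into a single rational function.

Y(s) = (-s^2 + 1)/(s^3 + 2*s^2)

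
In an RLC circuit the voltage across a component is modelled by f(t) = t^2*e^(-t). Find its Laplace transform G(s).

L{e^(-t)} = 1/(s + 1).
Then apply L{t^2·g(t)} = (-1)^2 d^2/ds^2[H(s)] with H(s) = 1/(s + 1):
differentiating 2 times and applying the sign gives 2/(s + 1)^3.

G(s) = 2/(s + 1)^3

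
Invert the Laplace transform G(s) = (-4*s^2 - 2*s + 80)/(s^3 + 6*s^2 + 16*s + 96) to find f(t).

f(t) = 4*sin(4*t) - 3*cos(4*t) - exp(-6*t)

Factor the denominator: s^3 + 6*s^2 + 16*s + 96 = (s + 6)*(s^2 + 16).
Partial fraction decomposition gives [-1/(s + 6)] + [-3*s/(s^2 + 16)] + [16/(s^2 + 16)].
Invert each term: -1/(s + 6) ↔ -e^(-6t); -3·s/(s^2 + 16) ↔ -3cos(4t); 4·4/(s^2 + 16) ↔ 4sin(4t).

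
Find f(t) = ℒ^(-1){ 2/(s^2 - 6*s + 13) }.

Rewrite the denominator: s^2 - 6*s + 13 = (s - 3)^2 + 4.
The form in (s - 3) signals a first-shifting-theorem factor e^(3t).
Since L{sin(2t)} = 2/(s^2 + 4), the inverse is e^(3*t)*sin(2*t).

f(t) = exp(3*t)*sin(2*t)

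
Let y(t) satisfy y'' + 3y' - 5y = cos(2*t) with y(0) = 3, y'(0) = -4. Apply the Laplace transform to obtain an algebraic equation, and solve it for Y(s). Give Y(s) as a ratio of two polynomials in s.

Y(s) = (3*s^3 + 5*s^2 + 13*s + 20)/(s^4 + 3*s^3 - s^2 + 12*s - 20)

Apply the Laplace transform to the equation.
The derivative rules (L{y''} = s^2 Y - s·y(0) - y'(0) and L{y'} = sY - y(0), with y(0) = 3, y'(0) = -4) turn the left side into (s^2 + 3*s - 5)Y - (3*s + 5).
The right side is L{cos(2*t)} = s/(s^2 + 4).
So (s^2 + 3*s - 5)Y = s/(s^2 + 4) + (3*s + 5).
Solve for Y(s) and write it as one ratio of polynomials.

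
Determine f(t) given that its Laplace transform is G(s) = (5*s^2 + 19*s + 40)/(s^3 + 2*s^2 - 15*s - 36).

Factor the denominator: s^3 + 2*s^2 - 15*s - 36 = (s - 4)*(s + 3)^2.
Partial fraction decomposition gives [1/(s + 3)] + [-4/(s + 3)^2] + [4/(s - 4)].
Invert each term: 1/(s + 3) ↔ e^(-3t); -4/(s + 3)^2 ↔ -4t·e^(-3t); 4/(s - 4) ↔ 4e^(4t).

f(t) = -4*t*exp(-3*t) + 4*exp(4*t) + exp(-3*t)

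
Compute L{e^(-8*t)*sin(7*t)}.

7/((s + 8)^2 + 49)

L{sin(7t)} = 7/(s^2 + 49).
By the first shifting theorem, multiplying by e^(-8t) replaces s with s + 8.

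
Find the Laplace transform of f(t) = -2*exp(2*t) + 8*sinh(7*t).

56/(s^2 - 49) - 2/(s - 2)

Apply the Laplace transform termwise.
(8)·[L{sinh(7t)} = 7/(s^2 - 49)]; (-2)·[L{e^(2t)} = 1/(s - 2)].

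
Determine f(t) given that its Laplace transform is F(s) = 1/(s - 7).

f(t) = exp(7*t)

Since L{e^(7t)} = 1/(s - 7), the inverse is exp(7*t).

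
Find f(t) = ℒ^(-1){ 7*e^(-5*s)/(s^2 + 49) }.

f(t) = Heaviside(t - 5)*(sin(7*t - 35))

The factor e^(-5s) signals a time shift by c = 5 (second shifting theorem).
L{sin(7t)} = 7/(s^2 + 49), so L^-1{7/(s^2 + 49)} = sin(7*t).
Hence the inverse is u(t - 5) times that function evaluated at t - 5.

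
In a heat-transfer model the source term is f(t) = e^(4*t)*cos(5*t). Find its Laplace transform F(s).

L{cos(5t)} = s/(s^2 + 25).
By the first shifting theorem, multiplying by e^(4t) replaces s with s - 4.

F(s) = (s - 4)/((s - 4)^2 + 25)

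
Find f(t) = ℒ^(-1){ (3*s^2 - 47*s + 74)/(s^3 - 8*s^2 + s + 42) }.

f(t) = -3*exp(7*t) + 2*exp(3*t) + 4*exp(-2*t)

Factor the denominator: s^3 - 8*s^2 + s + 42 = (s - 7)*(s - 3)*(s + 2).
Partial fraction decomposition gives [4/(s + 2)] + [2/(s - 3)] + [-3/(s - 7)].
Invert each term: 4/(s + 2) ↔ 4e^(-2t); 2/(s - 3) ↔ 2e^(3t); -3/(s - 7) ↔ -3e^(7t).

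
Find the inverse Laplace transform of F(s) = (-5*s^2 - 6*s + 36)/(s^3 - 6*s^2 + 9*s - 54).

Factor the denominator: s^3 - 6*s^2 + 9*s - 54 = (s - 6)*(s^2 + 9).
Partial fraction decomposition gives [-4/(s - 6)] + [-s/(s^2 + 9)] + [-12/(s^2 + 9)].
Invert each term: -4/(s - 6) ↔ -4e^(6t); -1·s/(s^2 + 9) ↔ -cos(3t); -4·3/(s^2 + 9) ↔ -4sin(3t).

-4*exp(6*t) - 4*sin(3*t) - cos(3*t)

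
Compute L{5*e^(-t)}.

L{5} = 5/s.
By the first shifting theorem, multiplying by e^(-t) replaces s with s + 1.

5/(s + 1)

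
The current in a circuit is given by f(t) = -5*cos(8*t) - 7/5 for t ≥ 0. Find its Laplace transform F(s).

F(s) = -5*s/(s^2 + 64) - 7/(5*s)

Apply the Laplace transform termwise.
(-5)·[L{cos(8t)} = s/(s^2 + 64)]; L{-7/5} = (-7/5)/s.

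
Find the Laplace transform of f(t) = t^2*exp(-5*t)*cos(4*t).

2*(s + 5)*(s^2 + 10*s - 23)/(s^2 + 10*s + 41)^3

L{cos(4t)} = s/(s^2 + 16).
Multiplying by e^(-5t) shifts s → s + 5, so L{exp(-5*t)*cos(4*t)} = (s + 5)/((s + 5)^2 + 16).
Then apply L{t^2·g(t)} = (-1)^2 d^2/ds^2[G(s)] with G(s) = (s + 5)/((s + 5)^2 + 16):
differentiating 2 times and applying the sign gives 2*(s + 5)*(s^2 + 10*s - 23)/(s^2 + 10*s + 41)^3.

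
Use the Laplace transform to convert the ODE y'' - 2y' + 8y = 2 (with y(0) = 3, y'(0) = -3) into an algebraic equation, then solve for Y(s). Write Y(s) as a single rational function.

Y(s) = (3*s^2 - 9*s + 2)/(s^3 - 2*s^2 + 8*s)

Apply the Laplace transform to the equation.
Using L{y''} = s^2 Y - s·y(0) - y'(0) and L{y'} = sY - y(0), with y(0) = 3, y'(0) = -3, the left side becomes (s^2 - 2*s + 8)Y - (3*s - 9).
The right side is L{2} = 2/s.
So (s^2 - 2*s + 8)Y = 2/s + (3*s - 9).
Divide through and combine into a single rational function.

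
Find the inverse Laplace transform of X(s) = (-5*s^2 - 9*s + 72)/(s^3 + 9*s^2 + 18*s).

Factor the denominator: s^3 + 9*s^2 + 18*s = s*(s + 3)*(s + 6).
Partial fraction decomposition gives [4/s] + [-3/(s + 6)] + [-6/(s + 3)].
Invert each term: 4/(s - 0) ↔ 4e^(0t); -3/(s + 6) ↔ -3e^(-6t); -6/(s + 3) ↔ -6e^(-3t).

4 - 6*exp(-3*t) - 3*exp(-6*t)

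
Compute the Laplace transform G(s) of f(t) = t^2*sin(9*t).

G(s) = 54*(s^2 - 27)/(s^2 + 81)^3

L{sin(9t)} = 9/(s^2 + 81).
Then apply L{t^2·g(t)} = (-1)^2 d^2/ds^2[H(s)] with H(s) = 9/(s^2 + 81):
differentiating 2 times and applying the sign gives 54*(s^2 - 27)/(s^2 + 81)^3.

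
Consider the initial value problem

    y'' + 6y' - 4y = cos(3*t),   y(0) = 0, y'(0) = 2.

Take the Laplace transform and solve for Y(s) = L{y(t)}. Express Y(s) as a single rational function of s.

Y(s) = (2*s^2 + s + 18)/(s^4 + 6*s^3 + 5*s^2 + 54*s - 36)

Apply the Laplace transform to the equation.
The derivative rules (L{y''} = s^2 Y - s·y(0) - y'(0) and L{y'} = sY - y(0), with y(0) = 0, y'(0) = 2) turn the left side into (s^2 + 6*s - 4)Y - (2).
The right side is L{cos(3*t)} = s/(s^2 + 9).
So (s^2 + 6*s - 4)Y = s/(s^2 + 9) + (2).
Divide through and combine into a single rational function.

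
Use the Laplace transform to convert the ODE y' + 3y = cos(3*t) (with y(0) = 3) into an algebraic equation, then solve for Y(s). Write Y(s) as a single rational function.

Y(s) = (3*s^2 + s + 27)/(s^3 + 3*s^2 + 9*s + 27)

Transform both sides with L{·}.
Using L{y'} = sY - y(0) = sY - 3, the left side becomes (s + 3)Y - (3).
The right side is L{cos(3*t)} = s/(s^2 + 9).
So (s + 3)Y = s/(s^2 + 9) + (3).
Divide through and combine into a single rational function.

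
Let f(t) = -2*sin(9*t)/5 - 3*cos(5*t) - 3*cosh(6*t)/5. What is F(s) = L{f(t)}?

Apply the Laplace transform termwise.
(-3/5)·[L{cosh(6t)} = s/(s^2 - 36)]; (-2/5)·[L{sin(9t)} = 9/(s^2 + 81)]; (-3)·[L{cos(5t)} = s/(s^2 + 25)].

F(s) = -3*s/(s^2 + 25) - 3*s/(5*(s^2 - 36)) - 18/(5*(s^2 + 81))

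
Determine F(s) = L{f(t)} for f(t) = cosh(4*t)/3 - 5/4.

Apply the Laplace transform termwise.
(1/3)·[L{cosh(4t)} = s/(s^2 - 16)]; L{-5/4} = (-5/4)/s.

F(s) = s/(3*(s^2 - 16)) - 5/(4*s)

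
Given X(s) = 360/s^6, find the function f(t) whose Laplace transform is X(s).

Since L{t^5} = 5!/s^6 = 120/s^6, the inverse is t^5, scaled by 3.

f(t) = 3*t^5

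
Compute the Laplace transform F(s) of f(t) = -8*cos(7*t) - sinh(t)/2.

By linearity of the Laplace transform, transform each term separately.
(-8)·[L{cos(7t)} = s/(s^2 + 49)]; (-1/2)·[L{sinh(t)} = 1/(s^2 - 1)].

F(s) = -8*s/(s^2 + 49) - 1/(2*(s^2 - 1))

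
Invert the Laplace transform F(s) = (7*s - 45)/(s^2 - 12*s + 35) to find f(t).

Factor the denominator: s^2 - 12*s + 35 = (s - 7)*(s - 5).
Partial fraction decomposition gives [5/(s - 5)] + [2/(s - 7)].
Invert each term: 5/(s - 5) ↔ 5e^(5t); 2/(s - 7) ↔ 2e^(7t).

f(t) = 2*exp(7*t) + 5*exp(5*t)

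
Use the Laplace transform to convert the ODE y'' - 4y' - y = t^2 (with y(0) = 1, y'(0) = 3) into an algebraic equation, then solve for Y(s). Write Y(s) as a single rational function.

Take the Laplace transform of both sides.
With L{y''} = s^2 Y - s·y(0) - y'(0) and L{y'} = sY - y(0), with y(0) = 1, y'(0) = 3: the LHS transforms to (s^2 - 4*s - 1)Y - (s - 1).
The right side is L{t^2} = 2/s^3.
So (s^2 - 4*s - 1)Y = 2/s^3 + (s - 1).
Divide through and combine into a single rational function.

Y(s) = (s^4 - s^3 + 2)/(s^5 - 4*s^4 - s^3)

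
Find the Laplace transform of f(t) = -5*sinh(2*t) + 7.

The transform is linear, so treat each term independently.
L{7} = 7/s; (-5)·[L{sinh(2t)} = 2/(s^2 - 4)].

-10/(s^2 - 4) + 7/s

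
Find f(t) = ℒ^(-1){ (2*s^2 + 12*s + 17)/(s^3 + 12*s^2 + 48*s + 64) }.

Factor the denominator: s^3 + 12*s^2 + 48*s + 64 = (s + 4)^3.
Partial fraction decomposition gives [2/(s + 4)] + [-4/(s + 4)^2] + [(s + 4)^(-3)].
Invert each term: 2/(s + 4) ↔ 2e^(-4t); -4/(s + 4)^2 ↔ -4t·e^(-4t); 1/(s + 4)^3 ↔ (1/2)t^2·e^(-4t).

f(t) = t^2*exp(-4*t)/2 - 4*t*exp(-4*t) + 2*exp(-4*t)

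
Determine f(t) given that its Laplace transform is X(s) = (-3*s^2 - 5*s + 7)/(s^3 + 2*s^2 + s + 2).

Factor the denominator: s^3 + 2*s^2 + s + 2 = (s + 2)*(s^2 + 1).
Partial fraction decomposition gives [1/(s + 2)] + [-4*s/(s^2 + 1)] + [3/(s^2 + 1)].
Invert each term: 1/(s + 2) ↔ e^(-2t); -4·s/(s^2 + 1) ↔ -4cos(t); 3·1/(s^2 + 1) ↔ 3sin(t).

f(t) = 3*sin(t) - 4*cos(t) + exp(-2*t)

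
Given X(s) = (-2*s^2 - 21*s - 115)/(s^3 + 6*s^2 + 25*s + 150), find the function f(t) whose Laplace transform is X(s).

Factor the denominator: s^3 + 6*s^2 + 25*s + 150 = (s + 6)*(s^2 + 25).
Partial fraction decomposition gives [-1/(s + 6)] + [-s/(s^2 + 25)] + [-15/(s^2 + 25)].
Invert each term: -1/(s + 6) ↔ -e^(-6t); -1·s/(s^2 + 25) ↔ -cos(5t); -3·5/(s^2 + 25) ↔ -3sin(5t).

f(t) = -3*sin(5*t) - cos(5*t) - exp(-6*t)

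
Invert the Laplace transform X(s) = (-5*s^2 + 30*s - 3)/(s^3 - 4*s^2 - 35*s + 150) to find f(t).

f(t) = 2*t*exp(5*t) - 2*exp(5*t) - 3*exp(-6*t)

Factor the denominator: s^3 - 4*s^2 - 35*s + 150 = (s - 5)^2*(s + 6).
Partial fraction decomposition gives [-2/(s - 5)] + [2/(s - 5)^2] + [-3/(s + 6)].
Invert each term: -2/(s - 5) ↔ -2e^(5t); 2/(s - 5)^2 ↔ 2t·e^(5t); -3/(s + 6) ↔ -3e^(-6t).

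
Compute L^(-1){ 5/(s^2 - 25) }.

sinh(5*t)

Since L{sinh(5t)} = 5/(s^2 - 25), the inverse is sinh(5*t).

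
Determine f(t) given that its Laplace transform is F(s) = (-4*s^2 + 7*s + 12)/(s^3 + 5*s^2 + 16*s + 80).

Factor the denominator: s^3 + 5*s^2 + 16*s + 80 = (s + 5)*(s^2 + 16).
Partial fraction decomposition gives [-3/(s + 5)] + [-s/(s^2 + 16)] + [12/(s^2 + 16)].
Invert each term: -3/(s + 5) ↔ -3e^(-5t); -1·s/(s^2 + 16) ↔ -cos(4t); 3·4/(s^2 + 16) ↔ 3sin(4t).

f(t) = 3*sin(4*t) - cos(4*t) - 3*exp(-5*t)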